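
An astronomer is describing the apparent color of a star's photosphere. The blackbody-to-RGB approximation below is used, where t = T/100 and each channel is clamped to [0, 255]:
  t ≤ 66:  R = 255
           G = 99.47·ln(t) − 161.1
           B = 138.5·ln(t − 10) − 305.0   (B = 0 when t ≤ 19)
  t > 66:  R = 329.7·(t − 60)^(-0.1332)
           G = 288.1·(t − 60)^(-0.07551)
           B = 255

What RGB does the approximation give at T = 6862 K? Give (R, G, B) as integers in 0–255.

(247, 245, 255)

t = 6862/100 = 68.62; the t > 66 branch applies.
R = 329.7·(68.62 − 60)^(-0.1332) = 329.7·8.62^(-0.1332) = 329.7·0.75057 = 247.462.
G = 288.1·(68.62 − 60)^(-0.07551) = 288.1·8.62^(-0.07551) = 288.1·0.84988 = 244.852.
B = 255 by definition for t > 66.
Rounded: (247, 245, 255).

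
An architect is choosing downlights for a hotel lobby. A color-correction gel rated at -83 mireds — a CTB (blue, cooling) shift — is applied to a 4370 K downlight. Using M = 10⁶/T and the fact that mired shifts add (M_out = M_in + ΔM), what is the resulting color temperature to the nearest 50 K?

M_in = 10⁶/4370 = 228.83 mireds.
M_out = 228.83 + (-83) = 145.83 mireds.
T_out = 10⁶/145.83 = 6857.2 K → 6850 K.

6850 K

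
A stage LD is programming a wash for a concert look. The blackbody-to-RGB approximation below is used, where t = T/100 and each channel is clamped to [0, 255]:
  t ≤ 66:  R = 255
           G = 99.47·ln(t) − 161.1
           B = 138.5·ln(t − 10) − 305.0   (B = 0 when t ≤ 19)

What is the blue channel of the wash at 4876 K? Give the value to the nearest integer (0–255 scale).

202

t = 4876/100 = 48.76; the t ≤ 66 branch applies.
B = 138.5·ln(48.76 − 10) − 305.0 = 138.5·ln 38.76 − 305.0 = 138.5·3.6574 − 305.0 = 201.548.
Rounded: 202.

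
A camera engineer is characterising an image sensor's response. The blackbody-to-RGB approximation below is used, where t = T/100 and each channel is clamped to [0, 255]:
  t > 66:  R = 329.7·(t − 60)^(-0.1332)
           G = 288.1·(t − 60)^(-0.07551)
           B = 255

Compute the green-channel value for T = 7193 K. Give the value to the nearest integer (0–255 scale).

t = 7193/100 = 71.93; the t > 66 branch applies.
G = 288.1·(71.93 − 60)^(-0.07551) = 288.1·11.93^(-0.07551) = 288.1·0.82928 = 238.916.
Rounded: 239.

239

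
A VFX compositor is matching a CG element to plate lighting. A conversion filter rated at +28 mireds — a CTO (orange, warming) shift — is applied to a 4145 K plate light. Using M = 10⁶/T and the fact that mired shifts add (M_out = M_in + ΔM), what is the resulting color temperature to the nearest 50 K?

M_in = 10⁶/4145 = 241.25 mireds.
M_out = 241.25 + (+28) = 269.25 mireds.
T_out = 10⁶/269.25 = 3714.0 K → 3700 K.

3700 K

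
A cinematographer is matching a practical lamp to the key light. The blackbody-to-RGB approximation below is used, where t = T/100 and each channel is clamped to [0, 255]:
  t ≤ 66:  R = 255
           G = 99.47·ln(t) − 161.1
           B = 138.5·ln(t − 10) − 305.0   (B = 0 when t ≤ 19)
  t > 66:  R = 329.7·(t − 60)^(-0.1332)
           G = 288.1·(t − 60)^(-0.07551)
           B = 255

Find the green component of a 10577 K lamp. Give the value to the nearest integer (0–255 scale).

t = 10577/100 = 105.77; the t > 66 branch applies.
G = 288.1·(105.77 − 60)^(-0.07551) = 288.1·45.77^(-0.07551) = 288.1·0.74922 = 215.850.
Rounded: 216.

216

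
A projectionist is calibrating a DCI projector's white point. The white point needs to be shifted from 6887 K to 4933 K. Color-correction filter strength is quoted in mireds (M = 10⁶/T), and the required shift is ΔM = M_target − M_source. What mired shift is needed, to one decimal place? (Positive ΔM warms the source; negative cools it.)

M_source = 10⁶/6887 = 145.201; M_target = 10⁶/4933 = 202.716.
ΔM = 202.716 − 145.201 = 57.515 → +57.5 mireds, a warming shift.

+57.5 mireds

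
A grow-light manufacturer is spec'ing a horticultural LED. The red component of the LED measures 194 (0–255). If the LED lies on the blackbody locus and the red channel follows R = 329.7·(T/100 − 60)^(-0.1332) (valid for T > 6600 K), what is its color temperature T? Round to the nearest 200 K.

11400 K

(t − 60)^(-0.1332) = 194/329.7 = 0.58841.
t − 60 = 0.58841^(1/-0.1332) = 0.58841^(-7.508) = 53.593, so t = 113.593.
T = 100·t = 11359 K → 11400 K to the nearest 200 K.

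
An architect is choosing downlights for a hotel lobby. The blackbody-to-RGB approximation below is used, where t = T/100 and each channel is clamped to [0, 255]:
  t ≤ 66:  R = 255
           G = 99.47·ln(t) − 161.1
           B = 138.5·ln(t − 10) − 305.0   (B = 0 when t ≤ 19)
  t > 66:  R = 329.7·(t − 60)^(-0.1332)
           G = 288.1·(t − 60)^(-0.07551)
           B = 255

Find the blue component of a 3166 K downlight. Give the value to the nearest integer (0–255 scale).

121

t = 3166/100 = 31.66; the t ≤ 66 branch applies.
B = 138.5·ln(31.66 − 10) − 305.0 = 138.5·ln 21.66 − 305.0 = 138.5·3.0755 − 305.0 = 120.952.
Rounded: 121.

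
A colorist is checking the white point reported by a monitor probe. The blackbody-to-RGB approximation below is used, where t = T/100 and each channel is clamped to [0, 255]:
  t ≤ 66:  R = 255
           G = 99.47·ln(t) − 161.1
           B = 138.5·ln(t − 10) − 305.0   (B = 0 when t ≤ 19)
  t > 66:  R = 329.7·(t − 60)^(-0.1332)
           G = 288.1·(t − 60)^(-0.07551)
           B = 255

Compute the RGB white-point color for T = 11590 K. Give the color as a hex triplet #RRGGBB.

t = 11590/100 = 115.9; the t > 66 branch applies.
R = 329.7·(115.9 − 60)^(-0.1332) = 329.7·55.9^(-0.1332) = 329.7·0.58512 = 192.914.
G = 288.1·(115.9 − 60)^(-0.07551) = 288.1·55.9^(-0.07551) = 288.1·0.73799 = 212.616.
B = 255 by definition for t > 66.
Rounded: (193, 213, 255).
In hex: #C1D5FF.

#C1D5FF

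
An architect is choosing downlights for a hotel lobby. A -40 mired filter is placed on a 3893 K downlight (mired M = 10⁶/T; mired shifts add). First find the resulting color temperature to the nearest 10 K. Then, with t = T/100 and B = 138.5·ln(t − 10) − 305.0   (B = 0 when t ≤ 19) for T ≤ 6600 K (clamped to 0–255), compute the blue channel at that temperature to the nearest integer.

192

M_in = 10⁶/3893 = 256.87; M_out = 256.87 + (-40) = 216.87.
T_out = 10⁶/216.87 = 4611.0 K → 4610 K; t = 46.1.
B = 138.5·ln(46.1 − 10) − 305.0 = 138.5·ln 36.1 − 305.0 = 138.5·3.5863 − 305.0 = 191.702.
Rounded: 192.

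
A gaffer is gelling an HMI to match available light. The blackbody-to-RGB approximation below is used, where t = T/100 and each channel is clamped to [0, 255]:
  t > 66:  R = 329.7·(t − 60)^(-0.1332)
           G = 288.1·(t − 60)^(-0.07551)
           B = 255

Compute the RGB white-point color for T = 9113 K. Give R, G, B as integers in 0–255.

R=209, G=222, B=255

t = 9113/100 = 91.13; the t > 66 branch applies.
R = 329.7·(91.13 − 60)^(-0.1332) = 329.7·31.13^(-0.1332) = 329.7·0.63257 = 208.558.
G = 288.1·(91.13 − 60)^(-0.07551) = 288.1·31.13^(-0.07551) = 288.1·0.77135 = 222.225.
B = 255 by definition for t > 66.
Rounded: (209, 222, 255).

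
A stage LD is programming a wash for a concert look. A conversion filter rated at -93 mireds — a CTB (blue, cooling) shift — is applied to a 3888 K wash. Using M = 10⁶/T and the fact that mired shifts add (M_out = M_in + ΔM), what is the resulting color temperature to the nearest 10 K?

M_in = 10⁶/3888 = 257.20 mireds.
M_out = 257.20 + (-93) = 164.20 mireds.
T_out = 10⁶/164.20 = 6090.1 K → 6090 K.

6090 K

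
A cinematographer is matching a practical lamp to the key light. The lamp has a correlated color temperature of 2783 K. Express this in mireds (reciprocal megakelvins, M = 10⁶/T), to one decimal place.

359.3 mireds

M = 10⁶ / 2783 = 359.324 → 359.3 mireds.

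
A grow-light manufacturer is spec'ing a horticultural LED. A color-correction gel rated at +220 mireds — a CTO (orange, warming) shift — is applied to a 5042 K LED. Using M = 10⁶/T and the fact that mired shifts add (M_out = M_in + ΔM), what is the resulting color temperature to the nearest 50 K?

M_in = 10⁶/5042 = 198.33 mireds.
M_out = 198.33 + (+220) = 418.33 mireds.
T_out = 10⁶/418.33 = 2390.4 K → 2400 K.

2400 K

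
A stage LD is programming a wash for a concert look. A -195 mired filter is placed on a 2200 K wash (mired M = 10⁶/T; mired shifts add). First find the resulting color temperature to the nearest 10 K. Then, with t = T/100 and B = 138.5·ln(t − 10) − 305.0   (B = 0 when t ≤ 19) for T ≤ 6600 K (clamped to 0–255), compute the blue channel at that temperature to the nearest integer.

159

M_in = 10⁶/2200 = 454.55; M_out = 454.55 + (-195) = 259.55.
T_out = 10⁶/259.55 = 3852.9 K → 3850 K; t = 38.5.
B = 138.5·ln(38.5 − 10) − 305.0 = 138.5·ln 28.5 − 305.0 = 138.5·3.3499 − 305.0 = 158.962.
Rounded: 159.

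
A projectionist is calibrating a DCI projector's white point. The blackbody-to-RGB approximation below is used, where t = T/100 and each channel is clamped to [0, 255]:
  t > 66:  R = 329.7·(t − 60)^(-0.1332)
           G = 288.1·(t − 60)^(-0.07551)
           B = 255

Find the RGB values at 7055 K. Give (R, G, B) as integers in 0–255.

t = 7055/100 = 70.55; the t > 66 branch applies.
R = 329.7·(70.55 − 60)^(-0.1332) = 329.7·10.55^(-0.1332) = 329.7·0.73064 = 240.892.
G = 288.1·(70.55 − 60)^(-0.07551) = 288.1·10.55^(-0.07551) = 288.1·0.83702 = 241.145.
B = 255 by definition for t > 66.
Rounded: (241, 241, 255).

(241, 241, 255)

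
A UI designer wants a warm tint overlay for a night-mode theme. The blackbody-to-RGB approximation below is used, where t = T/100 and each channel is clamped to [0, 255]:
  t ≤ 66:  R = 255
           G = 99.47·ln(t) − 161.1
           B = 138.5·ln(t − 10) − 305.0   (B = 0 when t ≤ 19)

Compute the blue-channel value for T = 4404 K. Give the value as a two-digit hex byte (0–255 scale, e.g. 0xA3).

t = 4404/100 = 44.04; the t ≤ 66 branch applies.
B = 138.5·ln(44.04 − 10) − 305.0 = 138.5·ln 34.04 − 305.0 = 138.5·3.5275 − 305.0 = 183.564.
Rounded: 184; in hex, 0xB8.

0xB8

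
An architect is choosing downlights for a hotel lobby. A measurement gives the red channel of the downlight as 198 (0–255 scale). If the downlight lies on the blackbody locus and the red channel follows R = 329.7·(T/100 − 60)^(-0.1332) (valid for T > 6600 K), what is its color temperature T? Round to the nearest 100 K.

10600 K

(t − 60)^(-0.1332) = 198/329.7 = 0.60055.
t − 60 = 0.60055^(1/-0.1332) = 0.60055^(-7.508) = 45.980, so t = 105.980.
T = 100·t = 10598 K → 10600 K to the nearest 100 K.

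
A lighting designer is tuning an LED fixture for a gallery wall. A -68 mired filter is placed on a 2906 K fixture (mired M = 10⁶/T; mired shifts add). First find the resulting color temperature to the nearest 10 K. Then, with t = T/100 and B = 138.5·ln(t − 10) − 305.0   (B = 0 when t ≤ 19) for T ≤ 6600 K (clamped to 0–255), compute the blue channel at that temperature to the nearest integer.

147

M_in = 10⁶/2906 = 344.12; M_out = 344.12 + (-68) = 276.12.
T_out = 10⁶/276.12 = 3621.7 K → 3620 K; t = 36.2.
B = 138.5·ln(36.2 − 10) − 305.0 = 138.5·ln 26.2 − 305.0 = 138.5·3.2658 − 305.0 = 147.308.
Rounded: 147.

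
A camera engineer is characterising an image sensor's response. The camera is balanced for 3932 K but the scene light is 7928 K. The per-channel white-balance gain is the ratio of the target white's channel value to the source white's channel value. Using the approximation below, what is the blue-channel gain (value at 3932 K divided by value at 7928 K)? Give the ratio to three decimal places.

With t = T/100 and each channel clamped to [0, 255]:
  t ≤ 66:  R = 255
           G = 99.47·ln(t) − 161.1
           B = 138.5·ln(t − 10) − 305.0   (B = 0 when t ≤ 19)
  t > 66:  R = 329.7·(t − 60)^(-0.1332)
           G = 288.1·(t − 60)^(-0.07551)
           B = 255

0.639

At 7928 K (t = 79.28):
  B = 255 by definition for t > 66.
At 3932 K (t = 39.32):
  B = 138.5·ln(39.32 − 10) − 305.0 = 138.5·ln 29.32 − 305.0 = 138.5·3.3783 − 305.0 = 162.890.
Gain = 162.890 / 255.000 = 0.6388 → 0.639.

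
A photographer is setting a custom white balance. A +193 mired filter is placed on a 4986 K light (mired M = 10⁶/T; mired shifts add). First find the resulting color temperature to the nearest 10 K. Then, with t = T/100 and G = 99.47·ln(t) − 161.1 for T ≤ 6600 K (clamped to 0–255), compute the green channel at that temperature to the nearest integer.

161

M_in = 10⁶/4986 = 200.56; M_out = 200.56 + (+193) = 393.56.
T_out = 10⁶/393.56 = 2540.9 K → 2540 K; t = 25.4.
G = 99.47·ln 25.4 − 161.1 = 99.47·3.2347 − 161.1 = 160.661.
Rounded: 161.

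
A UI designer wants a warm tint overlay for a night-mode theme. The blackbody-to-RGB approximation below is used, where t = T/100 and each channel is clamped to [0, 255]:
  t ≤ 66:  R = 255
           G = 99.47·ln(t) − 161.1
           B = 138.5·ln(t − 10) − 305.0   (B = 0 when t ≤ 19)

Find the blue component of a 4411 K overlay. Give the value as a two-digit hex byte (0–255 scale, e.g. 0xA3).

0xB8

t = 4411/100 = 44.11; the t ≤ 66 branch applies.
B = 138.5·ln(44.11 − 10) − 305.0 = 138.5·ln 34.11 − 305.0 = 138.5·3.5296 − 305.0 = 183.848.
Rounded: 184; in hex, 0xB8.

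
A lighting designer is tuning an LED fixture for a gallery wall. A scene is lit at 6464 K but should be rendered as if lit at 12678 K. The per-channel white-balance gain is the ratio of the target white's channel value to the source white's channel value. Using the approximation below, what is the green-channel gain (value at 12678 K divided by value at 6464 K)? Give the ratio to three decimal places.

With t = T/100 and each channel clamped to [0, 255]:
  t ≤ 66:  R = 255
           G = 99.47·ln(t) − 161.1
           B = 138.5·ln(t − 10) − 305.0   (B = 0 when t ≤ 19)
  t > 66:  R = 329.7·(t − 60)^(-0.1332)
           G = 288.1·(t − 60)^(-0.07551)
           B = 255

At 6464 K (t = 64.64):
  G = 99.47·ln 64.64 − 161.1 = 99.47·4.1688 − 161.1 = 253.574.
At 12678 K (t = 126.78):
  G = 288.1·(126.78 − 60)^(-0.07551) = 288.1·66.78^(-0.07551) = 288.1·0.72815 = 209.780.
Gain = 209.780 / 253.574 = 0.8273 → 0.827.

0.827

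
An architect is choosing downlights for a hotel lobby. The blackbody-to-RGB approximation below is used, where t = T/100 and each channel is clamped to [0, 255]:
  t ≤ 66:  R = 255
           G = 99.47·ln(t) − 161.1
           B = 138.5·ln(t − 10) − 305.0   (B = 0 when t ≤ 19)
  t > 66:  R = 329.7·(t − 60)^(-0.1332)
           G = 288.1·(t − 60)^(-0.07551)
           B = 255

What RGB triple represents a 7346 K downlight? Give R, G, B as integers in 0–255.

t = 7346/100 = 73.46; the t > 66 branch applies.
R = 329.7·(73.46 − 60)^(-0.1332) = 329.7·13.46^(-0.1332) = 329.7·0.70731 = 233.201.
G = 288.1·(73.46 − 60)^(-0.07551) = 288.1·13.46^(-0.07551) = 288.1·0.82176 = 236.749.
B = 255 by definition for t > 66.
Rounded: (233, 237, 255).

R=233, G=237, B=255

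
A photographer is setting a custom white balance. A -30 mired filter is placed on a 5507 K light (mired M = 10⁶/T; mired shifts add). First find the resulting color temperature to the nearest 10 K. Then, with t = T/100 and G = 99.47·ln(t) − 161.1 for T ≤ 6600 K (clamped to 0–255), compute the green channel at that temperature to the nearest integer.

255

M_in = 10⁶/5507 = 181.59; M_out = 181.59 + (-30) = 151.59.
T_out = 10⁶/151.59 = 6596.9 K → 6600 K; t = 66.
G = 99.47·ln 66 − 161.1 = 99.47·4.1897 − 161.1 = 255.645 → clamped to 255.
Rounded: 255.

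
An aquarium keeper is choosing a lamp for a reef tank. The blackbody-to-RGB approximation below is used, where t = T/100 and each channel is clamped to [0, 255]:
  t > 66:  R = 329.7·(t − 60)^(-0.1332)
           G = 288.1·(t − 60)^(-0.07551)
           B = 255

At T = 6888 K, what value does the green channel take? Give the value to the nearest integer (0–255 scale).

t = 6888/100 = 68.88; the t > 66 branch applies.
G = 288.1·(68.88 − 60)^(-0.07551) = 288.1·8.88^(-0.07551) = 288.1·0.84798 = 244.303.
Rounded: 244.

244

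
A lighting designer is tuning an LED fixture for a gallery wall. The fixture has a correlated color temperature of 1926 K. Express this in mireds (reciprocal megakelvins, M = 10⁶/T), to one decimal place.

519.2 mireds

M = 10⁶ / 1926 = 519.211 → 519.2 mireds.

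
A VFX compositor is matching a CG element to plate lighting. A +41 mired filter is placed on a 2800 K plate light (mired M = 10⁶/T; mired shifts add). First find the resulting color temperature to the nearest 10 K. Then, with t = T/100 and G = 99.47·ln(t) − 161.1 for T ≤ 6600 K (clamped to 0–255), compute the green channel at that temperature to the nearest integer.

159

M_in = 10⁶/2800 = 357.14; M_out = 357.14 + (+41) = 398.14.
T_out = 10⁶/398.14 = 2511.7 K → 2510 K; t = 25.1.
G = 99.47·ln 25.1 − 161.1 = 99.47·3.2229 − 161.1 = 159.479.
Rounded: 159.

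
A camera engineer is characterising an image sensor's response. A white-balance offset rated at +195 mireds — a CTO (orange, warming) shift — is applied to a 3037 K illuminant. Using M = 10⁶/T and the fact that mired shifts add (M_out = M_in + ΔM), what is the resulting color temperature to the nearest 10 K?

M_in = 10⁶/3037 = 329.27 mireds.
M_out = 329.27 + (+195) = 524.27 mireds.
T_out = 10⁶/524.27 = 1907.4 K → 1910 K.

1910 K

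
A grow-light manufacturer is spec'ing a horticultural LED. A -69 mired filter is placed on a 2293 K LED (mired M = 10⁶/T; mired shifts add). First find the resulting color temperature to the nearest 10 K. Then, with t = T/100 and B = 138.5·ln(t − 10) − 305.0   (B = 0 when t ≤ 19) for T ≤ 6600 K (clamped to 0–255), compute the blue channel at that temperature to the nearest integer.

89

M_in = 10⁶/2293 = 436.11; M_out = 436.11 + (-69) = 367.11.
T_out = 10⁶/367.11 = 2724.0 K → 2720 K; t = 27.2.
B = 138.5·ln(27.2 − 10) − 305.0 = 138.5·ln 17.2 − 305.0 = 138.5·2.8449 − 305.0 = 89.020.
Rounded: 89.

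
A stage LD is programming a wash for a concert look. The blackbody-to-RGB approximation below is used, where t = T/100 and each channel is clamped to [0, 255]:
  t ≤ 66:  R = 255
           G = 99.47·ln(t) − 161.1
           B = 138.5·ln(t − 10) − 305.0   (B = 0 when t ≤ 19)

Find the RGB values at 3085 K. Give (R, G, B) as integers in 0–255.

(255, 180, 116)

t = 3085/100 = 30.85; the t ≤ 66 branch applies.
R = 255 by definition for t ≤ 66.
G = 99.47·ln 30.85 − 161.1 = 99.47·3.4291 − 161.1 = 179.996.
B = 138.5·ln(30.85 − 10) − 305.0 = 138.5·ln 20.85 − 305.0 = 138.5·3.0374 − 305.0 = 115.674.
Rounded: (255, 180, 116).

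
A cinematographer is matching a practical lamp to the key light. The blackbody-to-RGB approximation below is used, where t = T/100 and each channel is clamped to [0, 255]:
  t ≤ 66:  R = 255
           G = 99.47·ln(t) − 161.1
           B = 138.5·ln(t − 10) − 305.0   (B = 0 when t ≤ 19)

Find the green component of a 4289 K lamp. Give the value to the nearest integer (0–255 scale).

t = 4289/100 = 42.89; the t ≤ 66 branch applies.
G = 99.47·ln 42.89 − 161.1 = 99.47·3.7586 − 161.1 = 212.772.
Rounded: 213.

213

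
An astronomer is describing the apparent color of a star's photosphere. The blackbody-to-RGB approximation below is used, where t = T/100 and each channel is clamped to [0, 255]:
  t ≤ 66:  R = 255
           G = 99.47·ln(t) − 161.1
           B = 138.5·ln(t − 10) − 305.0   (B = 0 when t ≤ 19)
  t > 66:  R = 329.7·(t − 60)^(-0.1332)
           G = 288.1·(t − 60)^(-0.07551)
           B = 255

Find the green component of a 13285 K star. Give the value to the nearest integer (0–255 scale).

208

t = 13285/100 = 132.85; the t > 66 branch applies.
G = 288.1·(132.85 − 60)^(-0.07551) = 288.1·72.85^(-0.07551) = 288.1·0.72338 = 208.406.
Rounded: 208.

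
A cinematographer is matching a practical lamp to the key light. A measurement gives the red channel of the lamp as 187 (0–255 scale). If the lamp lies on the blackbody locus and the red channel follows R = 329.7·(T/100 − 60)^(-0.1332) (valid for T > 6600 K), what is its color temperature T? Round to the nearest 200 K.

13000 K

(t − 60)^(-0.1332) = 187/329.7 = 0.56718.
t − 60 = 0.56718^(1/-0.1332) = 0.56718^(-7.508) = 70.620, so t = 130.620.
T = 100·t = 13062 K → 13000 K to the nearest 200 K.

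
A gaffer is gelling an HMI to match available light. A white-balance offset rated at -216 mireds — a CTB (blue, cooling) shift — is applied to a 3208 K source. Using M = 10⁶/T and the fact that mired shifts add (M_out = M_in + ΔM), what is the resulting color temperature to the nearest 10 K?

10450 K

M_in = 10⁶/3208 = 311.72 mireds.
M_out = 311.72 + (-216) = 95.72 mireds.
T_out = 10⁶/95.72 = 10447.1 K → 10450 K.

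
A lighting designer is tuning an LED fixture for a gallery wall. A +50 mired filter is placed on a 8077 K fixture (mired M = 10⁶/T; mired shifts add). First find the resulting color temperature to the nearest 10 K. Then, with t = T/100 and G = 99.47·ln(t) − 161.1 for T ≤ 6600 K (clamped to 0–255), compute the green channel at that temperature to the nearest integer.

242

M_in = 10⁶/8077 = 123.81; M_out = 123.81 + (+50) = 173.81.
T_out = 10⁶/173.81 = 5753.5 K → 5750 K; t = 57.5.
G = 99.47·ln 57.5 − 161.1 = 99.47·4.0518 − 161.1 = 241.931.
Rounded: 242.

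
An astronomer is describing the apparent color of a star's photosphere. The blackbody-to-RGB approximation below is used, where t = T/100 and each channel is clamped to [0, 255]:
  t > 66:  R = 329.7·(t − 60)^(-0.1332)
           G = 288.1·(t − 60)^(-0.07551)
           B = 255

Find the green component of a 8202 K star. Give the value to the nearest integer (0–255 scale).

t = 8202/100 = 82.02; the t > 66 branch applies.
G = 288.1·(82.02 − 60)^(-0.07551) = 288.1·22.02^(-0.07551) = 288.1·0.79178 = 228.111.
Rounded: 228.

228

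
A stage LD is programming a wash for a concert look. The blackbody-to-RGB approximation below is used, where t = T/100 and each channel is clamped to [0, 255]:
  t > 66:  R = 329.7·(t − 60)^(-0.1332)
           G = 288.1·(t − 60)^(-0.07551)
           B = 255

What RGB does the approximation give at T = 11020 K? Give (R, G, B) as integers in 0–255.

t = 11020/100 = 110.2; the t > 66 branch applies.
R = 329.7·(110.2 − 60)^(-0.1332) = 329.7·50.2^(-0.1332) = 329.7·0.59356 = 195.697.
G = 288.1·(110.2 − 60)^(-0.07551) = 288.1·50.2^(-0.07551) = 288.1·0.74401 = 214.350.
B = 255 by definition for t > 66.
Rounded: (196, 214, 255).

(196, 214, 255)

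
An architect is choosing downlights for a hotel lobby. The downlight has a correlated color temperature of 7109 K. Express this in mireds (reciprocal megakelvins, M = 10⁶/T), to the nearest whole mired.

141 mireds

M = 10⁶ / 7109 = 140.667 → 141 mireds.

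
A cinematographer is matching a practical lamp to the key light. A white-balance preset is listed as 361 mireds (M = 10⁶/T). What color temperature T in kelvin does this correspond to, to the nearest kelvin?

T = 10⁶ / 361 = 2770.08 K → 2770 K.

2770 K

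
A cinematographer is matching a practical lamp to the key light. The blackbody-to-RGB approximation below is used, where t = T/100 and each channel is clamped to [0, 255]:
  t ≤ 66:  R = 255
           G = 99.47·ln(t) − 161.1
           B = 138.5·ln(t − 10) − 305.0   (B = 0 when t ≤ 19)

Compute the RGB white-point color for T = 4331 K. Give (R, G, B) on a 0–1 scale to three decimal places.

t = 4331/100 = 43.31; the t ≤ 66 branch applies.
R = 255 by definition for t ≤ 66.
G = 99.47·ln 43.31 − 161.1 = 99.47·3.7684 − 161.1 = 213.741.
B = 138.5·ln(43.31 − 10) − 305.0 = 138.5·ln 33.31 − 305.0 = 138.5·3.5059 − 305.0 = 180.561.
Dividing each by 255: (1.0000, 0.8382, 0.7081) → (1.000, 0.838, 0.708).

(1.000, 0.838, 0.708)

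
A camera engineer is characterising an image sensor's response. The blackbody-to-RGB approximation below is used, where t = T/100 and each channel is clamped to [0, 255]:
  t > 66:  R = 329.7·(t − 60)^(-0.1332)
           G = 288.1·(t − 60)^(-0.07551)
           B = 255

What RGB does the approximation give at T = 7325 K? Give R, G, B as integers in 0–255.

R=234, G=237, B=255

t = 7325/100 = 73.25; the t > 66 branch applies.
R = 329.7·(73.25 − 60)^(-0.1332) = 329.7·13.25^(-0.1332) = 329.7·0.70880 = 233.690.
G = 288.1·(73.25 − 60)^(-0.07551) = 288.1·13.25^(-0.07551) = 288.1·0.82274 = 237.031.
B = 255 by definition for t > 66.
Rounded: (234, 237, 255).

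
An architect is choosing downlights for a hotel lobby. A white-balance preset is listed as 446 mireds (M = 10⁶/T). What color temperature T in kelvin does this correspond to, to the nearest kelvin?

2242 K

T = 10⁶ / 446 = 2242.15 K → 2242 K.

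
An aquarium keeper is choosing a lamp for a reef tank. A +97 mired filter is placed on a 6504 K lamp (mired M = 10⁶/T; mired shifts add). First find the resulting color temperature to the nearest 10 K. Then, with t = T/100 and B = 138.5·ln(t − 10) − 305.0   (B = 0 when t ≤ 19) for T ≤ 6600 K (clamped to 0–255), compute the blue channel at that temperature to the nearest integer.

M_in = 10⁶/6504 = 153.75; M_out = 153.75 + (+97) = 250.75.
T_out = 10⁶/250.75 = 3988.0 K → 3990 K; t = 39.9.
B = 138.5·ln(39.9 − 10) − 305.0 = 138.5·ln 29.9 − 305.0 = 138.5·3.3979 − 305.0 = 165.603.
Rounded: 166.

166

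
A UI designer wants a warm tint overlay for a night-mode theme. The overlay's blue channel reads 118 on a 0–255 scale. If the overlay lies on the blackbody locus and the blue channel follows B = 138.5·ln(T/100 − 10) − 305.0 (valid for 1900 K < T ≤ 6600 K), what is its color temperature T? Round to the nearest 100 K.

3100 K

ln(t − 10) = (118 + 305.0) / 138.5 = 3.0542.
t − 10 = e^3.0542 = 21.203, so t = 31.203.
T = 100·t = 3120 K → 3100 K to the nearest 100 K.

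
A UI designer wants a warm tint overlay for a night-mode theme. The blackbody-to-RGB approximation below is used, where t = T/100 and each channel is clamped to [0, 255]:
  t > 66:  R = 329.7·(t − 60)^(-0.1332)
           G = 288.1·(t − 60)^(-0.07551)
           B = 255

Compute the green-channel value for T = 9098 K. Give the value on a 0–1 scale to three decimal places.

t = 9098/100 = 90.98; the t > 66 branch applies.
G = 288.1·(90.98 − 60)^(-0.07551) = 288.1·30.98^(-0.07551) = 288.1·0.77163 = 222.306.
On a 0–1 scale: 222.306/255 = 0.8718 → 0.872.

0.872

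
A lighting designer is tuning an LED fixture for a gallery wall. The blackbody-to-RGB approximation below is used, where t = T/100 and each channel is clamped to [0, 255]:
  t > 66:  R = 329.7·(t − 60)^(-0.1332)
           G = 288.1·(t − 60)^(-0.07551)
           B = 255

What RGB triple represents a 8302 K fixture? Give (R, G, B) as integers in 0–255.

(217, 227, 255)

t = 8302/100 = 83.02; the t > 66 branch applies.
R = 329.7·(83.02 − 60)^(-0.1332) = 329.7·23.02^(-0.1332) = 329.7·0.65852 = 217.113.
G = 288.1·(83.02 − 60)^(-0.07551) = 288.1·23.02^(-0.07551) = 288.1·0.78913 = 227.348.
B = 255 by definition for t > 66.
Rounded: (217, 227, 255).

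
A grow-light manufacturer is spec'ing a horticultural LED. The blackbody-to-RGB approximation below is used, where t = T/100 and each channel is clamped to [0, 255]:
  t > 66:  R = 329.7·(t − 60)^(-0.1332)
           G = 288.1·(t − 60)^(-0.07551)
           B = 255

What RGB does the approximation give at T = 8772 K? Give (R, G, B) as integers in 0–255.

(212, 224, 255)

t = 8772/100 = 87.72; the t > 66 branch applies.
R = 329.7·(87.72 − 60)^(-0.1332) = 329.7·27.72^(-0.1332) = 329.7·0.64242 = 211.806.
G = 288.1·(87.72 − 60)^(-0.07551) = 288.1·27.72^(-0.07551) = 288.1·0.77813 = 224.181.
B = 255 by definition for t > 66.
Rounded: (212, 224, 255).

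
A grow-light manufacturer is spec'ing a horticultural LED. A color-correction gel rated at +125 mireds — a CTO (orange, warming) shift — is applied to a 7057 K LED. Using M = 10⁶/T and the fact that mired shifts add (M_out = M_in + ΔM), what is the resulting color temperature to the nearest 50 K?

3750 K

M_in = 10⁶/7057 = 141.70 mireds.
M_out = 141.70 + (+125) = 266.70 mireds.
T_out = 10⁶/266.70 = 3749.5 K → 3750 K.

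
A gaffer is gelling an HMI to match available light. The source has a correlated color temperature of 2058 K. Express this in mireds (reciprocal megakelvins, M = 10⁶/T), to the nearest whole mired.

486 mireds

M = 10⁶ / 2058 = 485.909 → 486 mireds.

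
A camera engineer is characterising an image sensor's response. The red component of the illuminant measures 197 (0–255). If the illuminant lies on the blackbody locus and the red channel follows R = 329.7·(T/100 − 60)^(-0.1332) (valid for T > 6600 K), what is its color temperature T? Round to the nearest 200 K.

10800 K

(t − 60)^(-0.1332) = 197/329.7 = 0.59751.
t − 60 = 0.59751^(1/-0.1332) = 0.59751^(-7.508) = 47.761, so t = 107.761.
T = 100·t = 10776 K → 10800 K to the nearest 200 K.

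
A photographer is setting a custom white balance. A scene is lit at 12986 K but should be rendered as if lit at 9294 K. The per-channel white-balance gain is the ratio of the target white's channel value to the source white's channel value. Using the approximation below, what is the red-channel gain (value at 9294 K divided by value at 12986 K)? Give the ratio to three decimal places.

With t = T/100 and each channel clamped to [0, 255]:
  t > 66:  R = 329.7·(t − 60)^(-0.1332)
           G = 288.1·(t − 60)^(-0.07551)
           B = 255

At 12986 K (t = 129.86):
  R = 329.7·(129.86 − 60)^(-0.1332) = 329.7·69.86^(-0.1332) = 329.7·0.56800 = 187.270.
At 9294 K (t = 92.94):
  R = 329.7·(92.94 − 60)^(-0.1332) = 329.7·32.94^(-0.1332) = 329.7·0.62783 = 206.994.
Gain = 206.994 / 187.270 = 1.1053 → 1.105.

1.105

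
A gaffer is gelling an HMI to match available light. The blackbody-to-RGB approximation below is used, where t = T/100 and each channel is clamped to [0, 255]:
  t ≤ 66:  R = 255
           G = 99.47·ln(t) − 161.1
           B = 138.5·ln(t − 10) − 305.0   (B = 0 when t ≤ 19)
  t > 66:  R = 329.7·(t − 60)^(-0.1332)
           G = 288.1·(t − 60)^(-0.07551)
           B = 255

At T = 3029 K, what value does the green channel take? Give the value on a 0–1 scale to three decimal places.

0.699

t = 3029/100 = 30.29; the t ≤ 66 branch applies.
G = 99.47·ln 30.29 − 161.1 = 99.47·3.4108 − 161.1 = 178.174.
On a 0–1 scale: 178.174/255 = 0.6987 → 0.699.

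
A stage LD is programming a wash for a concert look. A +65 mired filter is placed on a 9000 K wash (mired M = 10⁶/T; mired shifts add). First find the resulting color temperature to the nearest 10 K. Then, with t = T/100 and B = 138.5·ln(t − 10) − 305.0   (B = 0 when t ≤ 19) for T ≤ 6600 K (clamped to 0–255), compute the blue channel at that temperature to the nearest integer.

228

M_in = 10⁶/9000 = 111.11; M_out = 111.11 + (+65) = 176.11.
T_out = 10⁶/176.11 = 5678.2 K → 5680 K; t = 56.8.
B = 138.5·ln(56.8 − 10) − 305.0 = 138.5·ln 46.8 − 305.0 = 138.5·3.8459 − 305.0 = 227.655.
Rounded: 228.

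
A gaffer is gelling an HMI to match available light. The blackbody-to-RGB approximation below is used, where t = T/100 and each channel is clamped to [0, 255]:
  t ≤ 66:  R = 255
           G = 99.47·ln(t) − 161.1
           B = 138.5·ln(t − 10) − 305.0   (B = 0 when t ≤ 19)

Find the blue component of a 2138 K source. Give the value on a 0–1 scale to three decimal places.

0.125

t = 2138/100 = 21.38; the t ≤ 66 branch applies.
B = 138.5·ln(21.38 − 10) − 305.0 = 138.5·ln 11.38 − 305.0 = 138.5·2.4319 − 305.0 = 31.812.
On a 0–1 scale: 31.812/255 = 0.1248 → 0.125.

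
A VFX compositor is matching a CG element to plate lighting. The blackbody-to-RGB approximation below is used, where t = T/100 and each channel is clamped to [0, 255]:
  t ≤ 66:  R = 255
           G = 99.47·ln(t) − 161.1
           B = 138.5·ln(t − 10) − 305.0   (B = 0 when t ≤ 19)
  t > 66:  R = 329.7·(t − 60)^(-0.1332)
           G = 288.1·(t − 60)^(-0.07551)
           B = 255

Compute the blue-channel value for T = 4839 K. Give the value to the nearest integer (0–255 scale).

200

t = 4839/100 = 48.39; the t ≤ 66 branch applies.
B = 138.5·ln(48.39 − 10) − 305.0 = 138.5·ln 38.39 − 305.0 = 138.5·3.6478 − 305.0 = 200.220.
Rounded: 200.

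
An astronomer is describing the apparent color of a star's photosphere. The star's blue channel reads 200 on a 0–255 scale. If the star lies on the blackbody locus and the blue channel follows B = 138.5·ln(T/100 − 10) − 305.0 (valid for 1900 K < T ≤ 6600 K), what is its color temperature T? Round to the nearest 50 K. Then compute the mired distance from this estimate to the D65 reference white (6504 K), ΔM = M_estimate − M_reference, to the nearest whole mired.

+52 mireds

ln(t − 10) = (200 + 305.0) / 138.5 = 3.6462.
t − 10 = e^3.6462 = 38.329, so t = 48.329.
T = 100·t = 4833 K → 4850 K to the nearest 50 K.
M_estimate = 10⁶/4850 = 206.19; M_reference = 10⁶/6504 = 153.75.
ΔM = 206.19 − 153.75 = 52.43 → +52 mireds.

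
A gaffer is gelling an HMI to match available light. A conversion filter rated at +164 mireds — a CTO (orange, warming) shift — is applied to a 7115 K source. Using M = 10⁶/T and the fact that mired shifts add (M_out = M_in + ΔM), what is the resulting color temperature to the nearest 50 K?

M_in = 10⁶/7115 = 140.55 mireds.
M_out = 140.55 + (+164) = 304.55 mireds.
T_out = 10⁶/304.55 = 3283.6 K → 3300 K.

3300 K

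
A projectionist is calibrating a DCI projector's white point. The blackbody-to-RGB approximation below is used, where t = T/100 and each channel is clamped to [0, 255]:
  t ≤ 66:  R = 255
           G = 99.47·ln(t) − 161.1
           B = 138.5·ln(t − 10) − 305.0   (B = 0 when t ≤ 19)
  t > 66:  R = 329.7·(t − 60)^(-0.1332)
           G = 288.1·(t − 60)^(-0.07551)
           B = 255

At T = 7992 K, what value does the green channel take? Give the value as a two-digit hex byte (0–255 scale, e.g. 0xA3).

t = 7992/100 = 79.92; the t > 66 branch applies.
G = 288.1·(79.92 − 60)^(-0.07551) = 288.1·19.92^(-0.07551) = 288.1·0.79779 = 229.844.
Rounded: 230; in hex, 0xE6.

0xE6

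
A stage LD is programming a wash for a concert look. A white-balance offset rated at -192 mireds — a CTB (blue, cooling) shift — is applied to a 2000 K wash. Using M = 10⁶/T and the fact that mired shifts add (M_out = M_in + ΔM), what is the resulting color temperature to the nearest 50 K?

M_in = 10⁶/2000 = 500.00 mireds.
M_out = 500.00 + (-192) = 308.00 mireds.
T_out = 10⁶/308.00 = 3246.8 K → 3250 K.

3250 K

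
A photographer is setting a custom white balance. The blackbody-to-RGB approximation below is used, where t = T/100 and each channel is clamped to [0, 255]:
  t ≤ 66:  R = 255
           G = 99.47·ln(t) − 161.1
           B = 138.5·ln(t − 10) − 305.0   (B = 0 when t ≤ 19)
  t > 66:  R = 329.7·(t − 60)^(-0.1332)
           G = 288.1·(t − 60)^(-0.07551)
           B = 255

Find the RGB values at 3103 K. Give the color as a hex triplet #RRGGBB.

#FFB575

t = 3103/100 = 31.03; the t ≤ 66 branch applies.
R = 255 by definition for t ≤ 66.
G = 99.47·ln 31.03 − 161.1 = 99.47·3.4350 − 161.1 = 180.575.
B = 138.5·ln(31.03 − 10) − 305.0 = 138.5·ln 21.03 − 305.0 = 138.5·3.0459 − 305.0 = 116.864.
Rounded: (255, 181, 117).
In hex: #FFB575.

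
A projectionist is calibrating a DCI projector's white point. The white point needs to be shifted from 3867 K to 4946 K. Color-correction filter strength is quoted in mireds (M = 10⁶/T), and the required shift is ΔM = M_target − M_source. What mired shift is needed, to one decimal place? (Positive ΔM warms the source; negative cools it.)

M_source = 10⁶/3867 = 258.598; M_target = 10⁶/4946 = 202.184.
ΔM = 202.184 − 258.598 = -56.415 → -56.4 mireds, a cooling shift.

-56.4 mireds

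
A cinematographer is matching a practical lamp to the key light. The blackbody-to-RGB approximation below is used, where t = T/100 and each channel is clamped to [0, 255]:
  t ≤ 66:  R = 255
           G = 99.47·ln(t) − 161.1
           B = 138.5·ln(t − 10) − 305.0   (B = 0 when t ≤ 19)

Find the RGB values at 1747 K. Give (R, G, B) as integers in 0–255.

t = 1747/100 = 17.47; the t ≤ 66 branch applies.
R = 255 by definition for t ≤ 66.
G = 99.47·ln 17.47 − 161.1 = 99.47·2.8605 − 161.1 = 123.432.
t = 17.47 ≤ 19, so B = 0.
Rounded: (255, 123, 0).

(255, 123, 0)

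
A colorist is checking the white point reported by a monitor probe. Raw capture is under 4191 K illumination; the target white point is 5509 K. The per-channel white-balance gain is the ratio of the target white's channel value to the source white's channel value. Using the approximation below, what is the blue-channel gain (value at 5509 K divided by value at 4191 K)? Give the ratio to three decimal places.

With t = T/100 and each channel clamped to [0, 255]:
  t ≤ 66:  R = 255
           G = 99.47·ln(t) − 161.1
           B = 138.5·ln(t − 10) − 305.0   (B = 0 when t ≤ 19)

At 4191 K (t = 41.91):
  B = 138.5·ln(41.91 − 10) − 305.0 = 138.5·ln 31.91 − 305.0 = 138.5·3.4629 − 305.0 = 174.614.
At 5509 K (t = 55.09):
  B = 138.5·ln(55.09 − 10) − 305.0 = 138.5·ln 45.09 − 305.0 = 138.5·3.8087 − 305.0 = 222.499.
Gain = 222.499 / 174.614 = 1.2742 → 1.274.

1.274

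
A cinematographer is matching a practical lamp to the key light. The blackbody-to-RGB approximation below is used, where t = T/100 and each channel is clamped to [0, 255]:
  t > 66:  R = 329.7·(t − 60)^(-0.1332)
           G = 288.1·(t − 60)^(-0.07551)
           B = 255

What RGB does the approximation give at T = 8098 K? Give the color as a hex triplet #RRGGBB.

#DCE5FF

t = 8098/100 = 80.98; the t > 66 branch applies.
R = 329.7·(80.98 − 60)^(-0.1332) = 329.7·20.98^(-0.1332) = 329.7·0.66671 = 219.814.
G = 288.1·(80.98 − 60)^(-0.07551) = 288.1·20.98^(-0.07551) = 288.1·0.79468 = 228.946.
B = 255 by definition for t > 66.
Rounded: (220, 229, 255).
In hex: #DCE5FF.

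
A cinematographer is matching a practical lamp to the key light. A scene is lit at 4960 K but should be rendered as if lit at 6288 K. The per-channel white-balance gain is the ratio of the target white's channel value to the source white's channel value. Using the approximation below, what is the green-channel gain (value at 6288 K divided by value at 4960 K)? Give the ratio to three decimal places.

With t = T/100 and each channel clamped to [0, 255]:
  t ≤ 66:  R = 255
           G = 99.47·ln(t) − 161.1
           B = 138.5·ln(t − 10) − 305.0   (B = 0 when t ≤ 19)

1.104

At 4960 K (t = 49.6):
  G = 99.47·ln 49.6 − 161.1 = 99.47·3.9040 − 161.1 = 227.230.
At 6288 K (t = 62.88):
  G = 99.47·ln 62.88 − 161.1 = 99.47·4.1412 − 161.1 = 250.828.
Gain = 250.828 / 227.230 = 1.1039 → 1.104.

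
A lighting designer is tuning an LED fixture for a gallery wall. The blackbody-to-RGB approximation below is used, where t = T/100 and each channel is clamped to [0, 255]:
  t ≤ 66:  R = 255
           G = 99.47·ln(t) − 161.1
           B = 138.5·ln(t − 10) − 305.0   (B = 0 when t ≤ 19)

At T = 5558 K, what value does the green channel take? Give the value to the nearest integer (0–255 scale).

t = 5558/100 = 55.58; the t ≤ 66 branch applies.
G = 99.47·ln 55.58 − 161.1 = 99.47·4.0178 − 161.1 = 238.553.
Rounded: 239.

239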